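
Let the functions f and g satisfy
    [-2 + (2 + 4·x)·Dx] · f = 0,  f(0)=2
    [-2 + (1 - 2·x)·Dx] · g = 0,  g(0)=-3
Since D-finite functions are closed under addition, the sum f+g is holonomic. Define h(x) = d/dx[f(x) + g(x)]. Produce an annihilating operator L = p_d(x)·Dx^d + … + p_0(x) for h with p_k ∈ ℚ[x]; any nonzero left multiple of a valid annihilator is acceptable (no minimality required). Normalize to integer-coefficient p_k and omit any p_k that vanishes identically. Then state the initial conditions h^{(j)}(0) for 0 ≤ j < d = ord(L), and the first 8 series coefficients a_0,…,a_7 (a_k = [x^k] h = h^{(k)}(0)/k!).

f: a_k = 2, 2, -1, 1, -5/4, 7/4, -21/8, 33/8, …
g: a_k = -3, -6, -12, -24, -48, -96, -192, -384, …
h₀=f+g: left-lcm gives L₀, ord ≤ 2.
Derive L from L₀ (diff closure).
L = (-36 - 24·x) + (-21 - 108·x - 84·x^2)·Dx + (5 + 6·x - 20·x^2 - 24·x^3)·Dx^2  (order 2).
h: a_k = -4, -26, -69, -197, -1885/4, -4671/4, -21273/8, -49581/8, …
ICs: h(0) = -4, h′(0) = -26.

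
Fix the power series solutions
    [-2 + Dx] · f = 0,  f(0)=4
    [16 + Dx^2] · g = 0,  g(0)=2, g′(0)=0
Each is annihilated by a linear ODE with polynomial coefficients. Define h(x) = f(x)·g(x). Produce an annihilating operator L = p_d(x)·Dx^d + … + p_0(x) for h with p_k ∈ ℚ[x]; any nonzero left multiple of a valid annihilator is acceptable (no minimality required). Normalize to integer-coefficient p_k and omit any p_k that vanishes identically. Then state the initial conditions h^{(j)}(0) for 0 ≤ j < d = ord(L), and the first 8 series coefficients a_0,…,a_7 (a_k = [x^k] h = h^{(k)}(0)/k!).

L = 20 - 4·Dx + Dx^2  (order 2).
h: a_k = 8, 16, -48, -352/3, -112/3, 1312/15, 416/5, 1856/315, …
ICs: h(0) = 8, h′(0) = 16.

f: a_k = 4, 8, 8, 16/3, 8/3, 16/15, 16/45, 32/315, …
g: a_k = 2, 0, -16, 0, 64/3, 0, -512/45, 0, …
L₀ := L_f ⊗_s L_g (sym. prod.), ord ≤ 2.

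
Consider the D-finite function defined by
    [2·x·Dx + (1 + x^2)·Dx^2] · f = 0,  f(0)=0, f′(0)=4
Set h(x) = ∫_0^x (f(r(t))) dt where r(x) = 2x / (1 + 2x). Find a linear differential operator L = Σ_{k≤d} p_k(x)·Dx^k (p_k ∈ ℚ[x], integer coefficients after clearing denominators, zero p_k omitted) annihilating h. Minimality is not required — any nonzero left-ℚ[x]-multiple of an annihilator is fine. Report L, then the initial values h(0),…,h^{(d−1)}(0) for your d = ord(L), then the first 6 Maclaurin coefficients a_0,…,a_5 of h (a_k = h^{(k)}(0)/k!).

L = (4 + 16·x)·Dx^2 + (1 + 4·x + 8·x^2)·Dx^3  (order 3).
h: a_k = 0, 0, 4, -16/3, 16/3, 0, …
ICs: h(0) = 0, h′(0) = 0, h′′(0) = 8.

f: a_k = 0, 4, 0, -4/3, 0, 4/5, …
L₀ from L_f via x↦r, Dx↦r'^{-1}Dx.
h=∫₀ˣh₀: take L = L₀·Dx.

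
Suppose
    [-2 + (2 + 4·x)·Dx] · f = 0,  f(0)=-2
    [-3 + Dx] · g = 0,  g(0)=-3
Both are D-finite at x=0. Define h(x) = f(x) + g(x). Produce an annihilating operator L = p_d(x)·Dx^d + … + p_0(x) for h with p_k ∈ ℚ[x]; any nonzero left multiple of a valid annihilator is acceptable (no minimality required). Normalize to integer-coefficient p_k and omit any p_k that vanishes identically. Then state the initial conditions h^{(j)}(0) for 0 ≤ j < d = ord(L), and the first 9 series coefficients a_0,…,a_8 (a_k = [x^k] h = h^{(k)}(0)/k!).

f: a_k = -2, -2, 1, -1, 5/4, -7/4, 21/8, -33/8, 429/64, …
g: a_k = -3, -9, -27/2, -27/2, -81/8, -243/40, -243/80, -729/560, -2187/4480, …
Sum ⇒ L₀ = lclm(L_f,L_g) in ℚ(x)⟨Dx⟩.
L = (6 + 9·x) + (-5 - 18·x - 18·x^2)·Dx + (1 + 5·x + 6·x^2)·Dx^2  (order 2).
h: a_k = -5, -11, -25/2, -29/2, -71/8, -313/40, -33/80, -3039/560, 27843/4480, …
ICs: h(0) = -5, h′(0) = -11.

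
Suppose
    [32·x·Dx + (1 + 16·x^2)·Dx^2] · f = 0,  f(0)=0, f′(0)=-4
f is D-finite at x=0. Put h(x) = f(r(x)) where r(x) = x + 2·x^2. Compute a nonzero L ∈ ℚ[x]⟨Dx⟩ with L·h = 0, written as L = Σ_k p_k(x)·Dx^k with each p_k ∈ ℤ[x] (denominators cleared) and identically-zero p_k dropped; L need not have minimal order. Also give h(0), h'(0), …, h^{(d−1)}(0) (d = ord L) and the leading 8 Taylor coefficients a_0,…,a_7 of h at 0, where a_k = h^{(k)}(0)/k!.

L = (-4 + 32·x + 256·x^2 + 768·x^3 + 768·x^4)·Dx + (1 + 4·x + 16·x^2 + 128·x^3 + 320·x^4 + 256·x^5)·Dx^2  (order 2).
h: a_k = 0, -4, -8, 64/3, 128, 256/5, -5632/3, -40960/7, …
ICs: h(0) = 0, h′(0) = -4.

f: a_k = 0, -4, 0, 64/3, 0, -1024/5, 0, 16384/7, …
Substitute x→r, Dx→(1/r')Dx; clear ⇒ L₀.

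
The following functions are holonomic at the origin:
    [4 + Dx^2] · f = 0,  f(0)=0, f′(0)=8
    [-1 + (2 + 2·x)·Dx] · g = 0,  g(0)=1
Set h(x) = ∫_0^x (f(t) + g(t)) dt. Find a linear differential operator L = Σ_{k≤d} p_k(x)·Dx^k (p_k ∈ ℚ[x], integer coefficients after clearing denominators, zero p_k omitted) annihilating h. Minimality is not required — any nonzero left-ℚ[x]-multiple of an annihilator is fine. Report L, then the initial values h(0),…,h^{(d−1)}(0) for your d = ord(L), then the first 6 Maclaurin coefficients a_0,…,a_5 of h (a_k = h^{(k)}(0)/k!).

L = (-76 - 128·x - 64·x^2)·Dx + (120 + 376·x + 384·x^2 + 128·x^3)·Dx^2 + (-19 - 32·x - 16·x^2)·Dx^3 + (30 + 94·x + 96·x^2 + 32·x^3)·Dx^4  (order 4).
h: a_k = 0, 1, 17/4, -1/24, -253/192, -1/128, …
ICs: h(0) = 0, h′(0) = 1, h′′(0) = 17/2, h′′′(0) = -1/4.

f: a_k = 0, 8, 0, -16/3, 0, 16/15, …
g: a_k = 1, 1/2, -1/8, 1/16, -5/128, 7/256, …
f+g: L₀ = lclm(L_f,L_g), ord ≤ 2+1.
h=∫₀ˣh₀: take L = L₀·Dx.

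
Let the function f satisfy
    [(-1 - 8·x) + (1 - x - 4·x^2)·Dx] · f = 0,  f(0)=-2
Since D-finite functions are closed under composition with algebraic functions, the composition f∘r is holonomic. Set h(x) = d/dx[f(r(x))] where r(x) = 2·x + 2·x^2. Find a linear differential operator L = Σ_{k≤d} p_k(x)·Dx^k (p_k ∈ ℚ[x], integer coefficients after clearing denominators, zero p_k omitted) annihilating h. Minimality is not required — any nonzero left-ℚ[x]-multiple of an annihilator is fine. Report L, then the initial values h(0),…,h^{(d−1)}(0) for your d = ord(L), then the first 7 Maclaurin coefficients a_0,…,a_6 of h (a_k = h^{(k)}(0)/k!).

L = (22 + 204·x + 1260·x^2 + 4672·x^3 + 8736·x^4 + 7680·x^5 + 2560·x^6) + (-1 - 16·x + 6·x^2 + 420·x^3 + 1520·x^4 + 2400·x^5 + 1792·x^6 + 512·x^7)·Dx  (order 1).
h: a_k = -4, -88, -672, -5600, -41520, -298080, -2080512, …
ICs: h(0) = -4.

f: a_k = -2, -2, -10, -18, -58, -130, -362, …
h₀=f(r): pull back L_f along r ⇒ L₀.
Derive L from L₀ (diff closure).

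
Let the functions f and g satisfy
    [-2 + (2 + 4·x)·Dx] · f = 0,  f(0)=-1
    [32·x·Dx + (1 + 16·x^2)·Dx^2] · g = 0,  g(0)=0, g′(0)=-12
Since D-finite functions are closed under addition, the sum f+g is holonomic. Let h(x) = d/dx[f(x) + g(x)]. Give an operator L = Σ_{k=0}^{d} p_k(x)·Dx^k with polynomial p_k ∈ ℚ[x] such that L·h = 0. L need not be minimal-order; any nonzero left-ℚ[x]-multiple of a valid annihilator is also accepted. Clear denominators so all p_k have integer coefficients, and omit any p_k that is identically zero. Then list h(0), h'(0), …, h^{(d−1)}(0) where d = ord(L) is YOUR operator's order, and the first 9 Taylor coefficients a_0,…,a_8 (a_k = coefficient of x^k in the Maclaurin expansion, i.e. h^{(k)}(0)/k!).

f: a_k = -1, -1, 1/2, -1/2, 5/8, -7/8, 21/16, -33/16, 429/128, …
g: a_k = 0, -12, 0, 64, 0, -3072/5, 0, 49152/7, 0, …
h₀=f+g: left-lcm gives L₀, ord ≤ 3.
Derive L from L₀ (diff closure).
L = (-32 - 160·x + 1536·x^2 + 1536·x^3) + (-35 - 128·x + 1312·x^2 + 6144·x^3 + 5376·x^4)·Dx + (-1 + 30·x + 96·x^2 + 576·x^3 + 1792·x^4 + 1536·x^5)·Dx^2  (order 2).
h: a_k = -13, 1, 381/2, 5/2, -24611/8, 63/8, 786201/16, 429/16, -100669731/128, …
ICs: h(0) = -13, h′(0) = 1.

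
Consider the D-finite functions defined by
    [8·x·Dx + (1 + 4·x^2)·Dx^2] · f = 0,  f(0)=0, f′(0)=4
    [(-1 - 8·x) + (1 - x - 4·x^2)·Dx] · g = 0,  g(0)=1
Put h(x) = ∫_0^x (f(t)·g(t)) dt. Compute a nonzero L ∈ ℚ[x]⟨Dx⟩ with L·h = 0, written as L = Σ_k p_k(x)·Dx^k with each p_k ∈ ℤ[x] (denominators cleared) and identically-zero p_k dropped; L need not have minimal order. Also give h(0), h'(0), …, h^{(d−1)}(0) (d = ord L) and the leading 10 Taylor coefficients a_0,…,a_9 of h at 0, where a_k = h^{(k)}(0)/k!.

L = (8 + 8·x + 96·x^2)·Dx + (2 + 8·x + 16·x^2 + 96·x^3)·Dx^2 + (-1 + x + 4·x^3 + 16·x^4)·Dx^3  (order 3).
h: a_k = 0, 0, 2, 4/3, 11/3, 92/15, 766/45, 1124/35, 3133/42, 157076/945, …
ICs: h(0) = 0, h′(0) = 0, h′′(0) = 4.

f: a_k = 0, 4, 0, -16/3, 0, 64/5, 0, -256/7, 0, 1024/9, …
g: a_k = 1, 1, 5, 9, 29, 65, 181, 441, 1165, 2929, …
Sym-product of L_f,L_g gives L₀ (≤ ord 2).
h=∫₀ˣh₀: take L = L₀·Dx.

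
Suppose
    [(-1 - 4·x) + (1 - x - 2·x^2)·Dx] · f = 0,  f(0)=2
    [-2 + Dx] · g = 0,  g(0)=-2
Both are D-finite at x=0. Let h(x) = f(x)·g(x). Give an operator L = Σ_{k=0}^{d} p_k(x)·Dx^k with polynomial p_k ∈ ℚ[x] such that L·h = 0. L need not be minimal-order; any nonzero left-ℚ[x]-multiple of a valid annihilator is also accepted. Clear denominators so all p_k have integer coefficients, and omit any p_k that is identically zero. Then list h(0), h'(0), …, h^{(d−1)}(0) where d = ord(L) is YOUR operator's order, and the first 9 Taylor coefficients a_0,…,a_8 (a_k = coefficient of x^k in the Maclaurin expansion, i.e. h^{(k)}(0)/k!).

L = (3 + 2·x - 4·x^2) + (-1 + x + 2·x^2)·Dx  (order 1).
h: a_k = -4, -12, -28, -172/3, -116, -3476/15, -20884/45, -32468/35, -584596/315, …
ICs: h(0) = -4.

f: a_k = 2, 2, 6, 10, 22, 42, 86, 170, 342, …
g: a_k = -2, -4, -4, -8/3, -4/3, -8/15, -8/45, -16/315, -4/315, …
L₀ := L_f ⊗_s L_g (sym. prod.), ord ≤ 1.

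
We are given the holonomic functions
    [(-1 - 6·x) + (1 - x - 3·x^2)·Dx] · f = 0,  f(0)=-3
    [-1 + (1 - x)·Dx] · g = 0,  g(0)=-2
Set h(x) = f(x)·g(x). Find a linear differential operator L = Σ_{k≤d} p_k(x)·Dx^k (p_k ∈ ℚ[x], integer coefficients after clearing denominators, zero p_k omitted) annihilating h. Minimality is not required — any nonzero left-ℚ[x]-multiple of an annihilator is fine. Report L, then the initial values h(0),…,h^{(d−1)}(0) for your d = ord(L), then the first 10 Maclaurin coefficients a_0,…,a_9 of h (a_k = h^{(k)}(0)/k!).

L = (-2 - 4·x + 9·x^2) + (1 - 2·x - 2·x^2 + 3·x^3)·Dx  (order 1).
h: a_k = 6, 12, 36, 78, 192, 432, 1014, 2316, 5364, 12318, …
ICs: h(0) = 6.

f: a_k = -3, -3, -12, -21, -57, -120, -291, -651, -1524, -3477, …
g: a_k = -2, -2, -2, -2, -2, -2, -2, -2, -2, -2, …
Product ⇒ symmetric product L₀, ord ≤ 1.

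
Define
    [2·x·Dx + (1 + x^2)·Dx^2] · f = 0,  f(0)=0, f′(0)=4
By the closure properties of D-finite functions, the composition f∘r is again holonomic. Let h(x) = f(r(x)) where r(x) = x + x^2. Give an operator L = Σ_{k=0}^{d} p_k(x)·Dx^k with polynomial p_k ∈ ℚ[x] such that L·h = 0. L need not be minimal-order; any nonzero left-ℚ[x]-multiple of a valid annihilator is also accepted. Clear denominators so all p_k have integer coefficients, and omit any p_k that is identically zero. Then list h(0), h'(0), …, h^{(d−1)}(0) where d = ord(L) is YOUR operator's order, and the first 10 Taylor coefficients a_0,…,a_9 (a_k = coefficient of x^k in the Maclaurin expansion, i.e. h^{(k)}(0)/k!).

L = (-2 + 2·x + 8·x^2 + 12·x^3 + 6·x^4)·Dx + (1 + 2·x + x^2 + 4·x^3 + 5·x^4 + 2·x^5)·Dx^2  (order 2).
h: a_k = 0, 4, 4, -4/3, -4, -16/5, 8/3, 52/7, 4, -68/9, …
ICs: h(0) = 0, h′(0) = 4.

f: a_k = 0, 4, 0, -4/3, 0, 4/5, 0, -4/7, 0, 4/9, …
h₀=f(r): pull back L_f along r ⇒ L₀.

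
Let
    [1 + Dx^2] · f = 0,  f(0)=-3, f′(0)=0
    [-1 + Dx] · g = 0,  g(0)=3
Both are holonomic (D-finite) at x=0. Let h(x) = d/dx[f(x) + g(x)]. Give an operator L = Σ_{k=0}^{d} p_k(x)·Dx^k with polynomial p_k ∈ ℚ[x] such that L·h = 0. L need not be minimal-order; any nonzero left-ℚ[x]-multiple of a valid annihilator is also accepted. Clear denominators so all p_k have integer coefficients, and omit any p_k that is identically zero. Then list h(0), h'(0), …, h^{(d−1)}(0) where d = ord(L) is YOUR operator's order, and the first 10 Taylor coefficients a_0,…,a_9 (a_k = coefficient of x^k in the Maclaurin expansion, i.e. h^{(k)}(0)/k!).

f: a_k = -3, 0, 3/2, 0, -1/8, 0, 1/240, 0, -1/13440, 0, …
g: a_k = 3, 3, 3/2, 1/2, 1/8, 1/40, 1/240, 1/1680, 1/13440, 1/120960, …
Sum ⇒ L₀ = lclm(L_f,L_g) in ℚ(x)⟨Dx⟩.
h=h₀': d/dx-closure on L₀ ⇒ L.
L = 1 - Dx + Dx^2 - Dx^3  (order 3).
h: a_k = 3, 6, 3/2, 0, 1/8, 1/20, 1/240, 0, 1/13440, 1/60480, …
ICs: h(0) = 3, h′(0) = 6, h′′(0) = 3.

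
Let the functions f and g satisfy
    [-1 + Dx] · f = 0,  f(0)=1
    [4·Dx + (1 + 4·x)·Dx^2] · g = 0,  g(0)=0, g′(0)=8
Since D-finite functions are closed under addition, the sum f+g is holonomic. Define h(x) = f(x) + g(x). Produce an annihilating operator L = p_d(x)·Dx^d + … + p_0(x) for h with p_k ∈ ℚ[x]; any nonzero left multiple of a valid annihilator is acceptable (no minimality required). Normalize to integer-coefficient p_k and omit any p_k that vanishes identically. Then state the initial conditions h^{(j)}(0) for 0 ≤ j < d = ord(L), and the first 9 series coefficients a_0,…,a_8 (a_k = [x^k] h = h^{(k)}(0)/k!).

f: a_k = 1, 1, 1/2, 1/6, 1/24, 1/120, 1/720, 1/5040, 1/40320, …
g: a_k = 0, 8, -16, 128/3, -128, 2048/5, -4096/3, 32768/7, -16384, …
f+g: L₀ = lclm(L_f,L_g), ord ≤ 1+2.
L = (-36 - 16·x)·Dx + (31 - 8·x - 16·x^2)·Dx^2 + (5 + 24·x + 16·x^2)·Dx^3  (order 3).
h: a_k = 1, 9, -31/2, 257/6, -3071/24, 49153/120, -983039/720, 3370423/720, -660602879/40320, …
ICs: h(0) = 1, h′(0) = 9, h′′(0) = -31.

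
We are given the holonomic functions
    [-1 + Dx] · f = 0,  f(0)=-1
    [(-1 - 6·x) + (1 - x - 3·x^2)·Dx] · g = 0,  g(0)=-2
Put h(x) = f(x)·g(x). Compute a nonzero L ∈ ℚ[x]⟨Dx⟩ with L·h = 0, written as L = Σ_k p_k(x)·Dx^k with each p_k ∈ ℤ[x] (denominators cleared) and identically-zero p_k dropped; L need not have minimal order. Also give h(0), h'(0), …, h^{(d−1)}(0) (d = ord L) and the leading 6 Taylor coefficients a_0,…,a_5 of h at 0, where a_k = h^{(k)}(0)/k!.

f: a_k = -1, -1, -1/2, -1/6, -1/24, -1/120, …
g: a_k = -2, -2, -8, -14, -38, -80, …
f·g: L₀ = L_f ⊗_s L_g, ord ≤ 1·1.
L = (2 + 5·x - 3·x^2) + (-1 + x + 3·x^2)·Dx  (order 1).
h: a_k = 2, 4, 11, 70/3, 677/12, 3793/30, …
ICs: h(0) = 2.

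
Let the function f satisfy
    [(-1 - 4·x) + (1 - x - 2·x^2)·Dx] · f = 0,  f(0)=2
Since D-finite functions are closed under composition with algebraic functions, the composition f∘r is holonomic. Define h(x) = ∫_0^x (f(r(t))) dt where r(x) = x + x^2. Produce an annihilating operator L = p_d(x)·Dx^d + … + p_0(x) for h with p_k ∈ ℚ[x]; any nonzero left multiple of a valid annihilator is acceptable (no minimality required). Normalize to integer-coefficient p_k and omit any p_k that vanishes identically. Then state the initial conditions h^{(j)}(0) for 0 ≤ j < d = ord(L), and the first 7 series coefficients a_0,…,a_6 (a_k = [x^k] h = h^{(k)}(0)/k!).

f: a_k = 2, 2, 6, 10, 22, 42, 86, …
f∘r: x↦r, Dx↦Dx/r' in L_f ⇒ L₀.
h=∫₀ˣh₀: take L = L₀·Dx.
L = (1 + 6·x + 12·x^2 + 8·x^3)·Dx + (-1 + x + 3·x^2 + 4·x^3 + 2·x^4)·Dx^2  (order 2).
h: a_k = 0, 2, 1, 8/3, 11/2, 58/5, 80/3, …
ICs: h(0) = 0, h′(0) = 2.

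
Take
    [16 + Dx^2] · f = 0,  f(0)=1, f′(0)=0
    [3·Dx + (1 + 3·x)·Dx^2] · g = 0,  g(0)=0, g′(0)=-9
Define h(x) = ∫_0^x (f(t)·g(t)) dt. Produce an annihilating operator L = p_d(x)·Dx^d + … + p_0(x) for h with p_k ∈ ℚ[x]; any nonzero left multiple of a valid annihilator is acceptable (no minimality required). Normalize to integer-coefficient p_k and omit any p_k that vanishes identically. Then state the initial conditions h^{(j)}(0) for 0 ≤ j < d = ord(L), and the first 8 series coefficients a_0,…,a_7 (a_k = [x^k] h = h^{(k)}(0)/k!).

f: a_k = 1, 0, -8, 0, 32/3, 0, -256/45, 0, …
g: a_k = 0, -9, 27/2, -27, 243/4, -729/5, 729/2, -6561/7, …
h₀=f·g: eliminate ⇒ L₀, order ≤ 2·2.
h=∫h₀ ⇒ L = L₀·Dx.
L = (2272 + 127488·x + 781056·x^2 + 1769472·x^3 + 1327104·x^4)·Dx + (4416 + 50112·x + 165888·x^2 + 165888·x^3)·Dx^2 + (1022 + 19392·x + 102816·x^2 + 221184·x^3 + 165888·x^4)·Dx^3 + (276 + 3132·x + 10368·x^2 + 10368·x^3)·Dx^4 + (55 + 714·x + 3375·x^2 + 6912·x^3 + 5184·x^4)·Dx^5  (order 5).
h: a_k = 0, 0, -9/2, 9/2, 45/4, -189/20, -43/10, 45/14, …
ICs: h(0) = 0, h′(0) = 0, h′′(0) = -9, h′′′(0) = 27, h′′′′(0) = 270.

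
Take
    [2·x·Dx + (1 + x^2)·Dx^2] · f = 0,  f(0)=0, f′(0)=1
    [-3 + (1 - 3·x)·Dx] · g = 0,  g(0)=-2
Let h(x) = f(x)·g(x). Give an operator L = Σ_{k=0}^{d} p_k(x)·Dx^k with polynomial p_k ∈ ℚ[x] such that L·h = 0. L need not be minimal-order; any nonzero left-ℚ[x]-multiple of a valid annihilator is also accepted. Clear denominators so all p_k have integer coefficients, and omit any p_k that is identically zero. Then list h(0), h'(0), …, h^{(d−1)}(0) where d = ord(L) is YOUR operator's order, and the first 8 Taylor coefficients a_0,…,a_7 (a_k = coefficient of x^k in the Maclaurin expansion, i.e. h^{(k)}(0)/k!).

L = 6·x + (6 - 2·x + 12·x^2)·Dx + (-1 + 3·x - x^2 + 3·x^3)·Dx^2  (order 2).
h: a_k = 0, -2, -6, -52/3, -52, -782/5, -2346/5, -49256/35, …
ICs: h(0) = 0, h′(0) = -2.

f: a_k = 0, 1, 0, -1/3, 0, 1/5, 0, -1/7, …
g: a_k = -2, -6, -18, -54, -162, -486, -1458, -4374, …
f·g: L₀ = L_f ⊗_s L_g, ord ≤ 2·1.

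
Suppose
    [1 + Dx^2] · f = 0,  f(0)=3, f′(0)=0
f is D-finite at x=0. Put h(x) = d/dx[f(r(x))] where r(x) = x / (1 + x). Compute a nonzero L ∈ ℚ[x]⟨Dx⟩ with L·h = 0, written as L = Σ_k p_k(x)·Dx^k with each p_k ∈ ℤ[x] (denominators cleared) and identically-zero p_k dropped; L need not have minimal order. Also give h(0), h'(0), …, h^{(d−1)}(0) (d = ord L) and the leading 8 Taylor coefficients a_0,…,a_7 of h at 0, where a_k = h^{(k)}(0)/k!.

f: a_k = 3, 0, -3/2, 0, 1/8, 0, -1/240, 0, …
Substitute x→r, Dx→(1/r')Dx; clear ⇒ L₀.
h₀' ⇒ L via d/dx closure of L₀.
L = (7 + 12·x + 6·x^2) + (6 + 18·x + 18·x^2 + 6·x^3)·Dx + (1 + 4·x + 6·x^2 + 4·x^3 + x^4)·Dx^2  (order 2).
h: a_k = 0, -3, 9, -35/2, 55/2, -1501/40, 1827/40, -16699/336, …
ICs: h(0) = 0, h′(0) = -3.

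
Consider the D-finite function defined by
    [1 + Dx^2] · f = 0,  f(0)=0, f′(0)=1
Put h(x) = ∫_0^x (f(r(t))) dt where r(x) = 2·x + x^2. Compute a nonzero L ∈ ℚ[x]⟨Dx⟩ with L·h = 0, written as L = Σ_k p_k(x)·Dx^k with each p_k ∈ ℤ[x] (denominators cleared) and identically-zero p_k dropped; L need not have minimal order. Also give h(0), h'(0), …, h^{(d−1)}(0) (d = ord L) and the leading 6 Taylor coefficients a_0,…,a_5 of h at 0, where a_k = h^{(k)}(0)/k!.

L = (4 + 12·x + 12·x^2 + 4·x^3)·Dx - Dx^2 + (1 + x)·Dx^3  (order 3).
h: a_k = 0, 0, 1, 1/3, -1/3, -2/5, …
ICs: h(0) = 0, h′(0) = 0, h′′(0) = 2.

f: a_k = 0, 1, 0, -1/6, 0, 1/120, …
Change of var in L_f (x↦r) gives L₀.
∫: right-multiply L₀ by Dx.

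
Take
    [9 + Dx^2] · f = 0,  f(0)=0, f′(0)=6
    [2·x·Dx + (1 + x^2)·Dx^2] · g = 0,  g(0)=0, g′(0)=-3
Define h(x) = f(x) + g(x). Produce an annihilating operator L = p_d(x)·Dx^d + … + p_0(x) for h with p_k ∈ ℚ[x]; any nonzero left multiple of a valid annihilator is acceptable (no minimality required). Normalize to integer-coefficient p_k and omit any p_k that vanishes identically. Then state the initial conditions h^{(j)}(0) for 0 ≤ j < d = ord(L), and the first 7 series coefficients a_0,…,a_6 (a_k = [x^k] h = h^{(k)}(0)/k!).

f: a_k = 0, 6, 0, -9, 0, 81/20, 0, …
g: a_k = 0, -3, 0, 1, 0, -3/5, 0, …
Weyl lclm of L_f,L_g ⇒ L₀ (ord ≤ 4).
L = (-54·x + 540·x^3 + 162·x^5)·Dx + (63 + 279·x^2 + 297·x^4 + 81·x^6)·Dx^2 + (-6·x + 60·x^3 + 18·x^5)·Dx^3 + (7 + 31·x^2 + 33·x^4 + 9·x^6)·Dx^4  (order 4).
h: a_k = 0, 3, 0, -8, 0, 69/20, 0, …
ICs: h(0) = 0, h′(0) = 3, h′′(0) = 0, h′′′(0) = -48.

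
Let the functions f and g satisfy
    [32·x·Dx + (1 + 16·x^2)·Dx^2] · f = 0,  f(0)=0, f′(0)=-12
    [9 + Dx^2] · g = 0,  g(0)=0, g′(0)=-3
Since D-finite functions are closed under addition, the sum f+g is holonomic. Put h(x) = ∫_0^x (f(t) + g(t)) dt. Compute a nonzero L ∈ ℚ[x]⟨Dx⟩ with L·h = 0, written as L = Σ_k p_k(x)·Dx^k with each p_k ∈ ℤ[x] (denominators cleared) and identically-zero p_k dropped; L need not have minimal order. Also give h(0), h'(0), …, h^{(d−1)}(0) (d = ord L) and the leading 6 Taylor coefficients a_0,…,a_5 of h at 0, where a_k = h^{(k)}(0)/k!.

f: a_k = 0, -12, 0, 64, 0, -3072/5, …
g: a_k = 0, -3, 0, 9/2, 0, -81/40, …
Sum ⇒ L₀ = lclm(L_f,L_g) in ℚ(x)⟨Dx⟩.
h=∫h₀ ⇒ L = L₀·Dx.
L = (-52704·x + 967680·x^3 + 663552·x^5)·Dx^2 + (-207 + 13104·x^2 + 283392·x^4 + 331776·x^6)·Dx^3 + (-5856·x + 107520·x^3 + 73728·x^5)·Dx^4 + (-23 + 1456·x^2 + 31488·x^4 + 36864·x^6)·Dx^5  (order 5).
h: a_k = 0, 0, -15/2, 0, 137/8, 0, …
ICs: h(0) = 0, h′(0) = 0, h′′(0) = -15, h′′′(0) = 0, h′′′′(0) = 411.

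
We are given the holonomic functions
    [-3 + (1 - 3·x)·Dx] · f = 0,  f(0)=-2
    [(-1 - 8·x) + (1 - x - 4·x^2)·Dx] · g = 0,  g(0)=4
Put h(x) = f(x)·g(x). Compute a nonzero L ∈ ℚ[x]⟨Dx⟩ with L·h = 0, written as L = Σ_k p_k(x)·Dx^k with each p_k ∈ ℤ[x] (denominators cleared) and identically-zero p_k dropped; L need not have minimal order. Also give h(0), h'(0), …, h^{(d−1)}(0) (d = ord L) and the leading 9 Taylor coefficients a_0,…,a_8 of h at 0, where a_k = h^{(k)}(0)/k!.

f: a_k = -2, -6, -18, -54, -162, -486, -1458, -4374, -13122, …
g: a_k = 4, 4, 20, 36, 116, 260, 724, 1764, 4660, …
f·g: L₀ = L_f ⊗_s L_g, ord ≤ 1·1.
L = (-4 - 2·x + 36·x^2) + (1 - 4·x - x^2 + 12·x^3)·Dx  (order 1).
h: a_k = -8, -32, -136, -480, -1672, -5536, -18056, -57696, -182408, …
ICs: h(0) = -8.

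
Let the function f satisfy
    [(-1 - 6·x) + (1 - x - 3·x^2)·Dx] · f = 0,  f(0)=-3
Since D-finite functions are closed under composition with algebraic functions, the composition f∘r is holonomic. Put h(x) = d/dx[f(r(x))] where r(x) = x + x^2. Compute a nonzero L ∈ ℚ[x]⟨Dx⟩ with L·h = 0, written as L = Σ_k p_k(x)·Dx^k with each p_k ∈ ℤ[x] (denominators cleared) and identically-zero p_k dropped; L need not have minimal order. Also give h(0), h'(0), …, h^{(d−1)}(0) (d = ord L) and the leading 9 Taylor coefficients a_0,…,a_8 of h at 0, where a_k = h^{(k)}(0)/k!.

L = (10 + 60·x + 168·x^2 + 396·x^3 + 648·x^4 + 540·x^5 + 180·x^6) + (-1 - 7·x - 6·x^2 + 44·x^3 + 135·x^4 + 180·x^5 + 126·x^6 + 36·x^7)·Dx  (order 1).
h: a_k = -3, -30, -135, -528, -2055, -7524, -26775, -93624, -321840, …
ICs: h(0) = -3.

f: a_k = -3, -3, -12, -21, -57, -120, -291, -651, -1524, …
Substitute x→r, Dx→(1/r')Dx; clear ⇒ L₀.
Derive L from L₀ (diff closure).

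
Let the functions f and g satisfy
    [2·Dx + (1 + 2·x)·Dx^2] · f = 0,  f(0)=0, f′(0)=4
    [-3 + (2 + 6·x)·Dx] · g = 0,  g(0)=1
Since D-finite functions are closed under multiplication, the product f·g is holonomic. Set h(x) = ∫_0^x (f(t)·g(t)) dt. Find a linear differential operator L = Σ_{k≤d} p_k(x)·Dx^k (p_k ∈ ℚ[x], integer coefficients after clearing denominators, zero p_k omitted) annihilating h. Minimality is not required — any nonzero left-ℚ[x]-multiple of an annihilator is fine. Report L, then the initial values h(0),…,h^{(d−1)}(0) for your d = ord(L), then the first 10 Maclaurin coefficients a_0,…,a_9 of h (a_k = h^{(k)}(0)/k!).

f: a_k = 0, 4, -4, 16/3, -8, 64/5, -64/3, 256/7, -64, 1024/9, …
g: a_k = 1, 3/2, -9/8, 27/16, -405/128, 1701/256, -15309/1024, 72171/2048, -2814669/32768, 14073345/65536, …
Sym-product of L_f,L_g gives L₀ (≤ ord 2).
h=∫₀ˣh₀: take L = L₀·Dx.
L = (15 + 18·x)·Dx + (-4 - 12·x)·Dx^2 + (4 + 32·x + 84·x^2 + 72·x^3)·Dx^3  (order 3).
h: a_k = 0, 0, 2, 2/3, -31/24, 9/4, -3937/960, 52897/6720, -1134179/71680, 5339567/161280, …
ICs: h(0) = 0, h′(0) = 0, h′′(0) = 4.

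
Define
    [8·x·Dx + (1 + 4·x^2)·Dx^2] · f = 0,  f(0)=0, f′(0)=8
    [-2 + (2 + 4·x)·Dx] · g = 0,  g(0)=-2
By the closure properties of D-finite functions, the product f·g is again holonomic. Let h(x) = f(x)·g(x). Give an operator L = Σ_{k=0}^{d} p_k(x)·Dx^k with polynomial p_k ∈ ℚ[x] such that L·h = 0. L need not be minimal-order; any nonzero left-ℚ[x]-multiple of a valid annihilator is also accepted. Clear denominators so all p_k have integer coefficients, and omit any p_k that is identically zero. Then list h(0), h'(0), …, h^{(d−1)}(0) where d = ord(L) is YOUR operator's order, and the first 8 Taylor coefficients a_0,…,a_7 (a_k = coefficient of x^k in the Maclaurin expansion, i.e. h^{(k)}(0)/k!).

L = (3 - 8·x - 4·x^2) + (-2 + 4·x + 24·x^2 + 16·x^3)·Dx + (1 + 4·x + 8·x^2 + 16·x^3 + 16·x^4)·Dx^2  (order 2).
h: a_k = 0, -16, -16, 88/3, 40/3, -778/15, -818/15, 18853/105, …
ICs: h(0) = 0, h′(0) = -16.

f: a_k = 0, 8, 0, -32/3, 0, 128/5, 0, -512/7, …
g: a_k = -2, -2, 1, -1, 5/4, -7/4, 21/8, -33/8, …
h₀=f·g: eliminate ⇒ L₀, order ≤ 2·1.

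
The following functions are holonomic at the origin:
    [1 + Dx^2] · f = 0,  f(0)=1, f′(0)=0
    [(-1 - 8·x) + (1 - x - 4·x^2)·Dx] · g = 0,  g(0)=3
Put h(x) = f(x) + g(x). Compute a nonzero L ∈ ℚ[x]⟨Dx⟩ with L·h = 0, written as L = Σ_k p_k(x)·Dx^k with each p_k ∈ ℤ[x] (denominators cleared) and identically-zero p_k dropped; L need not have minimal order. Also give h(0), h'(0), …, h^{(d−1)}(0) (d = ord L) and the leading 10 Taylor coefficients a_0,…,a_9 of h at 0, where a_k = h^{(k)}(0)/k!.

L = (-55 - 486·x - 553·x^2 - 1488·x^3 - 80·x^4 - 128·x^5) + (11 + 11·x + 23·x^2 - 169·x^3 - 348·x^4 - 48·x^5 - 64·x^6)·Dx + (-55 - 486·x - 553·x^2 - 1488·x^3 - 80·x^4 - 128·x^5)·Dx^2 + (11 + 11·x + 23·x^2 - 169·x^3 - 348·x^4 - 48·x^5 - 64·x^6)·Dx^3  (order 3).
h: a_k = 4, 3, 29/2, 27, 2089/24, 195, 390959/720, 1323, 140918401/40320, 8787, …
ICs: h(0) = 4, h′(0) = 3, h′′(0) = 29.

f: a_k = 1, 0, -1/2, 0, 1/24, 0, -1/720, 0, 1/40320, 0, …
g: a_k = 3, 3, 15, 27, 87, 195, 543, 1323, 3495, 8787, …
L₀ := lclm(L_f,L_g); ord L₀ ≤ 2+1.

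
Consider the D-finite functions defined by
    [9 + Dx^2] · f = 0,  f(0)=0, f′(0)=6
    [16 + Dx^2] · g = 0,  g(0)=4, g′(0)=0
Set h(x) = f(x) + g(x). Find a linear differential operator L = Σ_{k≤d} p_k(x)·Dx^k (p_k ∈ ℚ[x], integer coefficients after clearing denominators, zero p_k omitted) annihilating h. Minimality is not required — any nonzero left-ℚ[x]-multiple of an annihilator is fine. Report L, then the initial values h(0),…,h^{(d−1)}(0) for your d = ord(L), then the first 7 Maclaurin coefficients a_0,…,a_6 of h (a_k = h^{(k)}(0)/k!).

f: a_k = 0, 6, 0, -9, 0, 81/20, 0, …
g: a_k = 4, 0, -32, 0, 128/3, 0, -1024/45, …
Weyl lclm of L_f,L_g ⇒ L₀ (ord ≤ 4).
L = 144 + 25·Dx^2 + Dx^4  (order 4).
h: a_k = 4, 6, -32, -9, 128/3, 81/20, -1024/45, …
ICs: h(0) = 4, h′(0) = 6, h′′(0) = -64, h′′′(0) = -54.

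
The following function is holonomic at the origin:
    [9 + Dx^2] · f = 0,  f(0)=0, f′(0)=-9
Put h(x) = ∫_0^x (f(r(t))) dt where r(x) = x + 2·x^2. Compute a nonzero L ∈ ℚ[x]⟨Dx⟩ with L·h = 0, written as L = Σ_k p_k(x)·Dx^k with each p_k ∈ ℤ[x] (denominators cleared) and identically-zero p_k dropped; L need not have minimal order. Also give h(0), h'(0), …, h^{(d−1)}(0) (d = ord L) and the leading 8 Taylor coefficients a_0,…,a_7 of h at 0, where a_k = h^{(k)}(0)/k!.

f: a_k = 0, -9, 0, 27/2, 0, -243/40, 0, 729/560, …
L₀ from L_f via x↦r, Dx↦r'^{-1}Dx.
h=∫h₀ ⇒ L = L₀·Dx.
L = (9 + 108·x + 432·x^2 + 576·x^3)·Dx - 4·Dx^2 + (1 + 4·x)·Dx^3  (order 3).
h: a_k = 0, 0, -9/2, -6, 27/8, 81/5, 2079/80, 27/4, …
ICs: h(0) = 0, h′(0) = 0, h′′(0) = -9.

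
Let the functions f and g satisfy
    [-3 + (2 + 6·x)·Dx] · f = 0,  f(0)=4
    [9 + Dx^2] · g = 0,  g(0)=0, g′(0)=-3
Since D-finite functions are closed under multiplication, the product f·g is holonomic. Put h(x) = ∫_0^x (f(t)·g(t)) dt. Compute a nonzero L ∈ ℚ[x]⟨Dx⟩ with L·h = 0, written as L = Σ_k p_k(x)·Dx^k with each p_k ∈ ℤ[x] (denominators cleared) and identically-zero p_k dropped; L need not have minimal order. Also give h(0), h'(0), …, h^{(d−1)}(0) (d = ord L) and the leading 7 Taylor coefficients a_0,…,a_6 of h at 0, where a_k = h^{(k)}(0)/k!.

f: a_k = 4, 6, -9/2, 27/4, -405/32, 1701/64, -15309/256, …
g: a_k = 0, -3, 0, 9/2, 0, -81/40, 0, …
f·g: L₀ = L_f ⊗_s L_g, ord ≤ 1·2.
h=∫₀ˣh₀: take L = L₀·Dx.
L = (63 + 216·x + 324·x^2)·Dx + (-12 - 36·x)·Dx^2 + (4 + 24·x + 36·x^2)·Dx^3  (order 3).
h: a_k = 0, 0, -6, -6, 63/8, 27/20, 513/320, …
ICs: h(0) = 0, h′(0) = 0, h′′(0) = -12.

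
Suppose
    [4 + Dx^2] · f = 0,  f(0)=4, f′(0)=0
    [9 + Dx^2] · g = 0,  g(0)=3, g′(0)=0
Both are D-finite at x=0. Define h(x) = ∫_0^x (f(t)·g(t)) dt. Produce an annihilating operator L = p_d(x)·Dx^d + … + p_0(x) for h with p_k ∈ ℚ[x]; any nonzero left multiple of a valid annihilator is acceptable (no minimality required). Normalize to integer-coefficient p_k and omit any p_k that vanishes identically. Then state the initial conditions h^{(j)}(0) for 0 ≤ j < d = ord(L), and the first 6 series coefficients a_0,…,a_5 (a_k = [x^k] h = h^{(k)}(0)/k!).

f: a_k = 4, 0, -8, 0, 8/3, 0, …
g: a_k = 3, 0, -27/2, 0, 81/8, 0, …
f·g: L₀ = L_f ⊗_s L_g, ord ≤ 2·2.
∫: right-multiply L₀ by Dx.
L = 25·Dx + 26·Dx^3 + Dx^5  (order 5).
h: a_k = 0, 12, 0, -26, 0, 313/10, …
ICs: h(0) = 0, h′(0) = 12, h′′(0) = 0, h′′′(0) = -156, h′′′′(0) = 0.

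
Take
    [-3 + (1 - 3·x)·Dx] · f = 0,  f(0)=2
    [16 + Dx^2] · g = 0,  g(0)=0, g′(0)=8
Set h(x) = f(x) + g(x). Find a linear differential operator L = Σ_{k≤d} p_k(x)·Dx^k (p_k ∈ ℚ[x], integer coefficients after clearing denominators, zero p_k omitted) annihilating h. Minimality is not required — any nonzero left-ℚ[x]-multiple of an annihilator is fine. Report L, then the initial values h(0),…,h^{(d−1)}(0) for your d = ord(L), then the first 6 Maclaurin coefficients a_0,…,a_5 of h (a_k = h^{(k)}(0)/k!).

f: a_k = 2, 6, 18, 54, 162, 486, …
g: a_k = 0, 8, 0, -64/3, 0, 256/15, …
h₀=f+g: left-lcm gives L₀, ord ≤ 3.
L = (1680 - 2304·x + 3456·x^2) + (-272 + 1584·x - 3456·x^2 + 3456·x^3)·Dx + (105 - 144·x + 216·x^2)·Dx^2 + (-17 + 99·x - 216·x^2 + 216·x^3)·Dx^3  (order 3).
h: a_k = 2, 14, 18, 98/3, 162, 7546/15, …
ICs: h(0) = 2, h′(0) = 14, h′′(0) = 36.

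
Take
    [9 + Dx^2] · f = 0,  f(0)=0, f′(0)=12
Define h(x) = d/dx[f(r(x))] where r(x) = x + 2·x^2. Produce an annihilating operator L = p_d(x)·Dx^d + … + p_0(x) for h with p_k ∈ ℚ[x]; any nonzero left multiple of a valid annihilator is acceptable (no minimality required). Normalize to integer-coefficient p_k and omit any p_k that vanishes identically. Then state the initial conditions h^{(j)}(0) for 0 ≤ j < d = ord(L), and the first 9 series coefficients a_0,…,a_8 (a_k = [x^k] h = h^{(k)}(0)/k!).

f: a_k = 0, 12, 0, -18, 0, 81/10, 0, -243/140, 0, …
L₀ from L_f via x↦r, Dx↦r'^{-1}Dx.
h=h₀': d/dx-closure on L₀ ⇒ L.
L = (57 + 144·x + 864·x^2 + 2304·x^3 + 2304·x^4) + (-12 - 48·x)·Dx + (1 + 8·x + 16·x^2)·Dx^2  (order 2).
h: a_k = 12, 48, -54, -432, -2079/2, -378, 45117/20, 24948/5, 5064363/1120, …
ICs: h(0) = 12, h′(0) = 48.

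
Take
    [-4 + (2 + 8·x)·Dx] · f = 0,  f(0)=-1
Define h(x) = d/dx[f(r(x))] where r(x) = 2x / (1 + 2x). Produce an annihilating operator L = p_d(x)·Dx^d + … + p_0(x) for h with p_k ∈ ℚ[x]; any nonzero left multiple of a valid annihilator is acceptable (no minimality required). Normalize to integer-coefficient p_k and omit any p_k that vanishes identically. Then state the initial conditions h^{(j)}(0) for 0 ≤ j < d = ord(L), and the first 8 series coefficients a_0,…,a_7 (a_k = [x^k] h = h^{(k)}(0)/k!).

L = (-8 - 40·x) + (-1 - 12·x - 20·x^2)·Dx  (order 1).
h: a_k = -4, 32, -240, 1920, -16320, 144384, -1309952, 12083200, …
ICs: h(0) = -4.

f: a_k = -1, -2, 2, -4, 10, -28, 84, -264, …
h₀=f(r): pull back L_f along r ⇒ L₀.
h=h₀': d/dx-closure on L₀ ⇒ L.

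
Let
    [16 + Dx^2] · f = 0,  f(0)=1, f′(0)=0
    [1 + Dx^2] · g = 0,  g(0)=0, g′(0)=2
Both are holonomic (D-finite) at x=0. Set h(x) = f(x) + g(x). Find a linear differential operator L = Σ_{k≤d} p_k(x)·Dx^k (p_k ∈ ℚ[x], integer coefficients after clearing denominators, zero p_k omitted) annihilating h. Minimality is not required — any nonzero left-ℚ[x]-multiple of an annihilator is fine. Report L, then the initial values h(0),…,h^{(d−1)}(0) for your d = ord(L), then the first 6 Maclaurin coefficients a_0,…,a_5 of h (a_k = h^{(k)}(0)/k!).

L = 16 + 17·Dx^2 + Dx^4  (order 4).
h: a_k = 1, 2, -8, -1/3, 32/3, 1/60, …
ICs: h(0) = 1, h′(0) = 2, h′′(0) = -16, h′′′(0) = -2.

f: a_k = 1, 0, -8, 0, 32/3, 0, …
g: a_k = 0, 2, 0, -1/3, 0, 1/60, …
f+g: L₀ = lclm(L_f,L_g), ord ≤ 2+2.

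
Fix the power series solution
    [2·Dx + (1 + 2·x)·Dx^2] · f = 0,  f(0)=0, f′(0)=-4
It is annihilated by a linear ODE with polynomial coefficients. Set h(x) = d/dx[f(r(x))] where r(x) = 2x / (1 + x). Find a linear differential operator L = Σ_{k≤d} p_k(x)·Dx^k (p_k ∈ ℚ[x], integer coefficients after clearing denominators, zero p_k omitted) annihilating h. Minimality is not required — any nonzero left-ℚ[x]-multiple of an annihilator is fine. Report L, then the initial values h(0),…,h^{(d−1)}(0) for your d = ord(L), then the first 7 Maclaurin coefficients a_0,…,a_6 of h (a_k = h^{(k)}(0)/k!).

L = (6 + 10·x) + (1 + 6·x + 5·x^2)·Dx  (order 1).
h: a_k = -8, 48, -248, 1248, -6248, 31248, -156248, …
ICs: h(0) = -8.

f: a_k = 0, -4, 4, -16/3, 8, -64/5, 64/3, …
Change of var in L_f (x↦r) gives L₀.
h₀' ⇒ L via d/dx closure of L₀.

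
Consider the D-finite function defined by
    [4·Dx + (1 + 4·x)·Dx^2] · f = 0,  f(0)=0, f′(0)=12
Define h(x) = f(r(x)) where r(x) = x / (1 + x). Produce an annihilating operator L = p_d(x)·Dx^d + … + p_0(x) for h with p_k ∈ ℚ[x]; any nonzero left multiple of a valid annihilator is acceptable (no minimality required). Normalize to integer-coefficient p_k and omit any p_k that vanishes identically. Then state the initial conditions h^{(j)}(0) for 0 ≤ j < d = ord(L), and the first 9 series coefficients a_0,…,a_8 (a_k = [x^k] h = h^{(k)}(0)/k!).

f: a_k = 0, 12, -24, 64, -192, 3072/5, -2048, 49152/7, -24576, …
Change of var in L_f (x↦r) gives L₀.
L = (6 + 10·x)·Dx + (1 + 6·x + 5·x^2)·Dx^2  (order 2).
h: a_k = 0, 12, -36, 124, -468, 9372/5, -7812, 234372/7, -146484, …
ICs: h(0) = 0, h′(0) = 12.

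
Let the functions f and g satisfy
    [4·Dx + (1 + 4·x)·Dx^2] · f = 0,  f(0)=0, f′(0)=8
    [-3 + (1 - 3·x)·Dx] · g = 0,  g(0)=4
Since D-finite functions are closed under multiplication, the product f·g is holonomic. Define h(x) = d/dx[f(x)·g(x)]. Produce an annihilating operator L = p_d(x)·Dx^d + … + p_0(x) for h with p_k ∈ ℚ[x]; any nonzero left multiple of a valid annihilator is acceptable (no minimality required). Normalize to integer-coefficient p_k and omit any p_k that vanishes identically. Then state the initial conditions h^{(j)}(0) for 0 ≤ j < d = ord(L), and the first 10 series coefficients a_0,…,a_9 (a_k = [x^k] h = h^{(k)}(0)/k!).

f: a_k = 0, 8, -16, 128/3, -128, 2048/5, -4096/3, 32768/7, -16384, 524288/9, …
g: a_k = 4, 12, 36, 108, 324, 972, 2916, 8748, 26244, 78732, …
Sym-product of L_f,L_g gives L₀ (≤ ord 2).
h₀' ⇒ L via d/dx closure of L₀.
L = 48 + (1 + 60·x)·Dx + (-1 - x + 12·x^2)·Dx^2  (order 2).
h: a_k = 32, 64, 800, 1152, 12512, 61376/5, 870176/5, 2534144/35, 81953056/35, -12254656/21, …
ICs: h(0) = 32, h′(0) = 64.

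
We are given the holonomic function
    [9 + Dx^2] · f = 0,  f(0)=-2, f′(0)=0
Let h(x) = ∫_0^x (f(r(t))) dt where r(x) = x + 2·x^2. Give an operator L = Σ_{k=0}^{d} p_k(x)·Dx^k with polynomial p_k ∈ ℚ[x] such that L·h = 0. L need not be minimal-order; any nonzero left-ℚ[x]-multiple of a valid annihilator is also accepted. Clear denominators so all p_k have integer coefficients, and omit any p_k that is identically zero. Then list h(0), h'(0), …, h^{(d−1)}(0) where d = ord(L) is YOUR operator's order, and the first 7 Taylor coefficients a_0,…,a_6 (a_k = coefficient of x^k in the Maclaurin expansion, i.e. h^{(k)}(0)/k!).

f: a_k = -2, 0, 9, 0, -27/4, 0, 81/40, …
h₀=f(r): pull back L_f along r ⇒ L₀.
h=∫h₀ ⇒ L = L₀·Dx.
L = (9 + 108·x + 432·x^2 + 576·x^3)·Dx - 4·Dx^2 + (1 + 4·x)·Dx^3  (order 3).
h: a_k = 0, -2, 0, 3, 9, 117/20, -9, …
ICs: h(0) = 0, h′(0) = -2, h′′(0) = 0.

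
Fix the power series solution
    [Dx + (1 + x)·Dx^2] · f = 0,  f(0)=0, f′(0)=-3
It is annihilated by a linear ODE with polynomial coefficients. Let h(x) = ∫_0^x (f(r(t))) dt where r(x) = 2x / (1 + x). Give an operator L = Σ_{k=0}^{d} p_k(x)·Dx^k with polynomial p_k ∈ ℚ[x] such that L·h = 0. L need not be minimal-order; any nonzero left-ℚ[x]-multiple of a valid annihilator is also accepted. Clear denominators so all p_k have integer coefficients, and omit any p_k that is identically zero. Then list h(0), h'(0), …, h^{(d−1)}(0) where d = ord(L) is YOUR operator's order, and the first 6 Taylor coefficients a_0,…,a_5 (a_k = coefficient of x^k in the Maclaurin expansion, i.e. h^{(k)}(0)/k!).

L = (4 + 6·x)·Dx^2 + (1 + 4·x + 3·x^2)·Dx^3  (order 3).
h: a_k = 0, 0, -3, 4, -13/2, 12, …
ICs: h(0) = 0, h′(0) = 0, h′′(0) = -6.

f: a_k = 0, -3, 3/2, -1, 3/4, -3/5, …
Change of var in L_f (x↦r) gives L₀.
∫: right-multiply L₀ by Dx.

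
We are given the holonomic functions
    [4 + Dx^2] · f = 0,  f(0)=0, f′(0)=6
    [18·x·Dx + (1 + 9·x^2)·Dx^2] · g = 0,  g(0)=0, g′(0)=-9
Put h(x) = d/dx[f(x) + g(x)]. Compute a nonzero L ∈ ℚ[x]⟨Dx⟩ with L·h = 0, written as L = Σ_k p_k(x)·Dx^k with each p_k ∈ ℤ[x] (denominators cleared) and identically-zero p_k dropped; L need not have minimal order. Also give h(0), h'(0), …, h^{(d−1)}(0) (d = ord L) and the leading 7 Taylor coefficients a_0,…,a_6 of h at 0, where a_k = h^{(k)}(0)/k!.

L = (-3744·x + 37584·x^3 + 11664·x^5) + (-28 + 864·x^2 + 10692·x^4 + 5832·x^6)·Dx + (-936·x + 9396·x^3 + 2916·x^5)·Dx^2 + (-7 + 216·x^2 + 2673·x^4 + 1458·x^6)·Dx^3  (order 3).
h: a_k = -3, 0, 69, 0, -725, 0, 98407/15, …
ICs: h(0) = -3, h′(0) = 0, h′′(0) = 138.

f: a_k = 0, 6, 0, -4, 0, 4/5, 0, …
g: a_k = 0, -9, 0, 27, 0, -729/5, 0, …
f+g: L₀ = lclm(L_f,L_g), ord ≤ 2+2.
h₀' ⇒ L via d/dx closure of L₀.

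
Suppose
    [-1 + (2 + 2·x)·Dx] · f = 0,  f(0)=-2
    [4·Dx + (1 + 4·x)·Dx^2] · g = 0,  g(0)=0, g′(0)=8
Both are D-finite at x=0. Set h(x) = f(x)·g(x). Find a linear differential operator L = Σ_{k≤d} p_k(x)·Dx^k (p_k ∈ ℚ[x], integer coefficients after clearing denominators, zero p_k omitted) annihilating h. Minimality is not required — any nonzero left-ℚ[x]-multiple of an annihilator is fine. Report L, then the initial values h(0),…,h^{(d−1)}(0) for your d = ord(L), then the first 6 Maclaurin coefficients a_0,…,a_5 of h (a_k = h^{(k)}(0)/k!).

f: a_k = -2, -1, 1/4, -1/8, 5/64, -7/128, …
g: a_k = 0, 8, -16, 128/3, -128, 2048/5, …
L₀ := L_f ⊗_s L_g (sym. prod.), ord ≤ 2.
L = (-5 + 4·x) + (12 + 12·x)·Dx + (4 + 24·x + 36·x^2 + 16·x^3)·Dx^2  (order 2).
h: a_k = 0, -16, 24, -202/3, 625/3, -81349/120, …
ICs: h(0) = 0, h′(0) = -16.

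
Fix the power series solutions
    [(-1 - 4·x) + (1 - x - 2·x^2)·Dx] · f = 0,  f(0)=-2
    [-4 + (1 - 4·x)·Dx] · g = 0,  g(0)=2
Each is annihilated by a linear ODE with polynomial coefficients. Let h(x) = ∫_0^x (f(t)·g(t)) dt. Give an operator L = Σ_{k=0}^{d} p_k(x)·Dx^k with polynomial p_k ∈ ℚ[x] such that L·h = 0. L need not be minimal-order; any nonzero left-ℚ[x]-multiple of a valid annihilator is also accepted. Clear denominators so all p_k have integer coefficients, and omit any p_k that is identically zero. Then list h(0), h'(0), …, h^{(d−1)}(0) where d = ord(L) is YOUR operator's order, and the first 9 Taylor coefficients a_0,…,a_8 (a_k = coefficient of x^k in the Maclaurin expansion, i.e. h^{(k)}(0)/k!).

L = (-5 + 4·x + 24·x^2)·Dx + (1 - 5·x + 2·x^2 + 8·x^3)·Dx^2  (order 2).
h: a_k = 0, -4, -10, -92/3, -97, -1596/5, -1078, -26044/7, -26129/2, …
ICs: h(0) = 0, h′(0) = -4.

f: a_k = -2, -2, -6, -10, -22, -42, -86, -170, -342, …
g: a_k = 2, 8, 32, 128, 512, 2048, 8192, 32768, 131072, …
Sym-product of L_f,L_g gives L₀ (≤ ord 1).
h=∫h₀ ⇒ L = L₀·Dx.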